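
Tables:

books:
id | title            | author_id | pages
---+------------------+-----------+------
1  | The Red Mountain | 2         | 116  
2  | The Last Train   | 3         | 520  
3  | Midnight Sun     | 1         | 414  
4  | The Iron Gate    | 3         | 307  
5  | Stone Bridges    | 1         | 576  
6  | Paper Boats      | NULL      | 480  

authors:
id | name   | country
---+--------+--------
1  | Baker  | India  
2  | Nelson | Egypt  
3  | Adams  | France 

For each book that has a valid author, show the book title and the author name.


INNER JOIN keeps only books rows whose author_id matches an id in authors. Walk through each book:
  - book 1 (The Red Mountain): author_id=2 -> matches Nelson
  - book 2 (The Last Train): author_id=3 -> matches Adams
  - book 3 (Midnight Sun): author_id=1 -> matches Baker
  - book 4 (The Iron Gate): author_id=3 -> matches Adams
  - book 5 (Stone Bridges): author_id=1 -> matches Baker
  - book 6 (Paper Boats): author_id=NULL, no match -> dropped
So 1 of 6 rows is dropped.

SQL:
SELECT a.title, b.name AS author
FROM books a
INNER JOIN authors b ON a.author_id = b.id

Result:
title            | author
-----------------+-------
The Red Mountain | Nelson
The Last Train   | Adams 
Midnight Sun     | Baker 
The Iron Gate    | Adams 
Stone Bridges    | Baker 


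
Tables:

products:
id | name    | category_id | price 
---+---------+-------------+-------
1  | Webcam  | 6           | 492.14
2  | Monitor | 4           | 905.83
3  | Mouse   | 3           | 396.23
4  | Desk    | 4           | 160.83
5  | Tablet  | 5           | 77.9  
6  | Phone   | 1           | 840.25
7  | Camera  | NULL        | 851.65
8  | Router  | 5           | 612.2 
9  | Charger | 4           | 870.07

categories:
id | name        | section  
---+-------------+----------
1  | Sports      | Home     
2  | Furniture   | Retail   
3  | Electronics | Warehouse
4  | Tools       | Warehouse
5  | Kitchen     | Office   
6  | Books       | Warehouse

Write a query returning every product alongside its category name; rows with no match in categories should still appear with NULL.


LEFT JOIN keeps every row from products (the left table); where category_id has no match in categories, the category columns become NULL. Walk through each product:
  - product 1 (Webcam): category_id=6 -> matches Books
  - product 2 (Monitor): category_id=4 -> matches Tools
  - product 3 (Mouse): category_id=3 -> matches Electronics
  - product 4 (Desk): category_id=4 -> matches Tools
  - product 5 (Tablet): category_id=5 -> matches Kitchen
  - product 6 (Phone): category_id=1 -> matches Sports
  - product 7 (Camera): category_id=NULL, no match -> kept with NULL
  - product 8 (Router): category_id=5 -> matches Kitchen
  - product 9 (Charger): category_id=4 -> matches Tools
All 9 rows appear; 1 has NULL category.

SQL:
SELECT a.name, b.name AS category
FROM products a
LEFT JOIN categories b ON a.category_id = b.id

Result:
name    | category   
--------+------------
Webcam  | Books      
Monitor | Tools      
Mouse   | Electronics
Desk    | Tools      
Tablet  | Kitchen    
Phone   | Sports     
Camera  | NULL       
Router  | Kitchen    
Charger | Tools      


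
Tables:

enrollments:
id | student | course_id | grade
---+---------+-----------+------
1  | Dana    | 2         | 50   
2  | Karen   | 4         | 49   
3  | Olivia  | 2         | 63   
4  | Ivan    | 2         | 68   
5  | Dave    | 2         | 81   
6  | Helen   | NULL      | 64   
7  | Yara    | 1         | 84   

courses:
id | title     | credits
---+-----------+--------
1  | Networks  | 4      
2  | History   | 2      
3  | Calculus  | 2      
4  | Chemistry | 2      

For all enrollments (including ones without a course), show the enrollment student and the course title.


LEFT JOIN keeps every row from enrollments (the left table); where course_id has no match in courses, the course columns become NULL. Walk through each enrollment:
  - enrollment 1 (Dana): course_id=2 -> matches History
  - enrollment 2 (Karen): course_id=4 -> matches Chemistry
  - enrollment 3 (Olivia): course_id=2 -> matches History
  - enrollment 4 (Ivan): course_id=2 -> matches History
  - enrollment 5 (Dave): course_id=2 -> matches History
  - enrollment 6 (Helen): course_id=NULL, no match -> kept with NULL
  - enrollment 7 (Yara): course_id=1 -> matches Networks
All 7 rows appear; 1 has NULL course.

SQL:
SELECT a.student, b.title AS course
FROM enrollments a
LEFT JOIN courses b ON a.course_id = b.id

Result:
student | course   
--------+----------
Dana    | History  
Karen   | Chemistry
Olivia  | History  
Ivan    | History  
Dave    | History  
Helen   | NULL     
Yara    | Networks 


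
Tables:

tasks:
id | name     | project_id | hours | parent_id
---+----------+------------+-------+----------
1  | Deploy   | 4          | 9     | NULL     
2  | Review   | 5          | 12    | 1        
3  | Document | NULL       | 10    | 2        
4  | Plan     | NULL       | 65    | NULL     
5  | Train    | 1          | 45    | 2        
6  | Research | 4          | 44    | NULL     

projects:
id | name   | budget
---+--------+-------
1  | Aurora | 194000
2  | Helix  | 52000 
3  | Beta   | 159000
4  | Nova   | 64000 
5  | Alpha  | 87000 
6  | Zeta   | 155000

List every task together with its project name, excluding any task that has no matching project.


INNER JOIN keeps only tasks rows whose project_id matches an id in projects. Walk through each task:
  - task 1 (Deploy): project_id=4 -> matches Nova
  - task 2 (Review): project_id=5 -> matches Alpha
  - task 3 (Document): project_id=NULL, no match -> dropped
  - task 4 (Plan): project_id=NULL, no match -> dropped
  - task 5 (Train): project_id=1 -> matches Aurora
  - task 6 (Research): project_id=4 -> matches Nova
So 2 of 6 rows are dropped.

SQL:
SELECT a.name, b.name AS project
FROM tasks a
INNER JOIN projects b ON a.project_id = b.id

Result:
name     | project
---------+--------
Deploy   | Nova   
Review   | Alpha  
Train    | Aurora 
Research | Nova   


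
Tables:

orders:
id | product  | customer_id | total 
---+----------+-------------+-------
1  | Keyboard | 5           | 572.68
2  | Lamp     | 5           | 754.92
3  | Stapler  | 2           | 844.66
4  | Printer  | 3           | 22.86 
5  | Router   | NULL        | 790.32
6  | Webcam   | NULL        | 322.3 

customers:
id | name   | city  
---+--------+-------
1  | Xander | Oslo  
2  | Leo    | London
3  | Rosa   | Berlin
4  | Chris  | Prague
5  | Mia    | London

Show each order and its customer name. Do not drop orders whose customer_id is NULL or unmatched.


LEFT JOIN keeps every row from orders (the left table); where customer_id has no match in customers, the customer columns become NULL. Walk through each order:
  - order 1 (Keyboard): customer_id=5 -> matches Mia
  - order 2 (Lamp): customer_id=5 -> matches Mia
  - order 3 (Stapler): customer_id=2 -> matches Leo
  - order 4 (Printer): customer_id=3 -> matches Rosa
  - order 5 (Router): customer_id=NULL, no match -> kept with NULL
  - order 6 (Webcam): customer_id=NULL, no match -> kept with NULL
All 6 rows appear; 2 have NULL customer.

SQL:
SELECT a.product, b.name AS customer
FROM orders a
LEFT JOIN customers b ON a.customer_id = b.id

Result:
product  | customer
---------+---------
Keyboard | Mia     
Lamp     | Mia     
Stapler  | Leo     
Printer  | Rosa    
Router   | NULL    
Webcam   | NULL    


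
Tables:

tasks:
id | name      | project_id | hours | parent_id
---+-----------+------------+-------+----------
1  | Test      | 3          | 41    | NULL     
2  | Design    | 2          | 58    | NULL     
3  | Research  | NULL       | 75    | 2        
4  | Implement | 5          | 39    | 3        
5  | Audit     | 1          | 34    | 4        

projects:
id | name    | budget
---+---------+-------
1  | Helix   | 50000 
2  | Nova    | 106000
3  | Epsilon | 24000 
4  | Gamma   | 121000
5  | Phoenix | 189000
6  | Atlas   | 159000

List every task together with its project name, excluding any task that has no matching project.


INNER JOIN keeps only tasks rows whose project_id matches an id in projects. Walk through each task:
  - task 1 (Test): project_id=3 -> matches Epsilon
  - task 2 (Design): project_id=2 -> matches Nova
  - task 3 (Research): project_id=NULL, no match -> dropped
  - task 4 (Implement): project_id=5 -> matches Phoenix
  - task 5 (Audit): project_id=1 -> matches Helix
So 1 of 5 rows is dropped.

SQL:
SELECT a.name, b.name AS project
FROM tasks a
INNER JOIN projects b ON a.project_id = b.id

Result:
name      | project
----------+--------
Test      | Epsilon
Design    | Nova   
Implement | Phoenix
Audit     | Helix  


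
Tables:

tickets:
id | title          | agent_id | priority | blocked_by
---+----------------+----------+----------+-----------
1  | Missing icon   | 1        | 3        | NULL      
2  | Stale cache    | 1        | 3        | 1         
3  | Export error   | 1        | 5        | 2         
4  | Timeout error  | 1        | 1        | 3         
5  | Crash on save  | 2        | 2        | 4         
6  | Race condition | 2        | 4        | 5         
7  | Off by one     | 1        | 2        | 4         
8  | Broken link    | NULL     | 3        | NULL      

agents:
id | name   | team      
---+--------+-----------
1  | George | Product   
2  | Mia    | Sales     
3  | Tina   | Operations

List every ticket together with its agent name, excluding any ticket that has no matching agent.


INNER JOIN keeps only tickets rows whose agent_id matches an id in agents. Walk through each ticket:
  - ticket 1 (Missing icon): agent_id=1 -> matches George
  - ticket 2 (Stale cache): agent_id=1 -> matches George
  - ticket 3 (Export error): agent_id=1 -> matches George
  - ticket 4 (Timeout error): agent_id=1 -> matches George
  - ticket 5 (Crash on save): agent_id=2 -> matches Mia
  - ticket 6 (Race condition): agent_id=2 -> matches Mia
  - ticket 7 (Off by one): agent_id=1 -> matches George
  - ticket 8 (Broken link): agent_id=NULL, no match -> dropped
So 1 of 8 rows is dropped.

SQL:
SELECT a.title, b.name AS agent
FROM tickets a
INNER JOIN agents b ON a.agent_id = b.id

Result:
title          | agent 
---------------+-------
Missing icon   | George
Stale cache    | George
Export error   | George
Timeout error  | George
Crash on save  | Mia   
Race condition | Mia   
Off by one     | George


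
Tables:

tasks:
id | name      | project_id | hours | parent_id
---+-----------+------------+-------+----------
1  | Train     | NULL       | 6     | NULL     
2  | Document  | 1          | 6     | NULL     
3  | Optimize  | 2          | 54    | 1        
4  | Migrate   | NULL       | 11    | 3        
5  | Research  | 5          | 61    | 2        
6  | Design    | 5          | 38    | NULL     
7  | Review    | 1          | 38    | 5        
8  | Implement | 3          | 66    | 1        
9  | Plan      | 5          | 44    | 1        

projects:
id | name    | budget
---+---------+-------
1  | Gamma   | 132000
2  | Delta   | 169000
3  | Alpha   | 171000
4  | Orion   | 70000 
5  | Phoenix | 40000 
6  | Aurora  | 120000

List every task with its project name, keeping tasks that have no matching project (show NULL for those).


LEFT JOIN keeps every row from tasks (the left table); where project_id has no match in projects, the project columns become NULL. Walk through each task:
  - task 1 (Train): project_id=NULL, no match -> kept with NULL
  - task 2 (Document): project_id=1 -> matches Gamma
  - task 3 (Optimize): project_id=2 -> matches Delta
  - task 4 (Migrate): project_id=NULL, no match -> kept with NULL
  - task 5 (Research): project_id=5 -> matches Phoenix
  - task 6 (Design): project_id=5 -> matches Phoenix
  - task 7 (Review): project_id=1 -> matches Gamma
  - task 8 (Implement): project_id=3 -> matches Alpha
  - task 9 (Plan): project_id=5 -> matches Phoenix
All 9 rows appear; 2 have NULL project.

SQL:
SELECT a.name, b.name AS project
FROM tasks a
LEFT JOIN projects b ON a.project_id = b.id

Result:
name      | project
----------+--------
Train     | NULL   
Document  | Gamma  
Optimize  | Delta  
Migrate   | NULL   
Research  | Phoenix
Design    | Phoenix
Review    | Gamma  
Implement | Alpha  
Plan      | Phoenix


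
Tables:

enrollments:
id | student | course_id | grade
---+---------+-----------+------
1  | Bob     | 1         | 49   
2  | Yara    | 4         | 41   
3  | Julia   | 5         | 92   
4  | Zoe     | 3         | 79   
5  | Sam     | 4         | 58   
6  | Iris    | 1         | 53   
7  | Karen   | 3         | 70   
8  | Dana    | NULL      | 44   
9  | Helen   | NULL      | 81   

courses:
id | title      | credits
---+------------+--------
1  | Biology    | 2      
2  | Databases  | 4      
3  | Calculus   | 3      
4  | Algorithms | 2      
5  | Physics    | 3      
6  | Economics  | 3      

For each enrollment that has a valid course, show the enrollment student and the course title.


INNER JOIN keeps only enrollments rows whose course_id matches an id in courses. Walk through each enrollment:
  - enrollment 1 (Bob): course_id=1 -> matches Biology
  - enrollment 2 (Yara): course_id=4 -> matches Algorithms
  - enrollment 3 (Julia): course_id=5 -> matches Physics
  - enrollment 4 (Zoe): course_id=3 -> matches Calculus
  - enrollment 5 (Sam): course_id=4 -> matches Algorithms
  - enrollment 6 (Iris): course_id=1 -> matches Biology
  - enrollment 7 (Karen): course_id=3 -> matches Calculus
  - enrollment 8 (Dana): course_id=NULL, no match -> dropped
  - enrollment 9 (Helen): course_id=NULL, no match -> dropped
So 2 of 9 rows are dropped.

SQL:
SELECT a.student, b.title AS course
FROM enrollments a
INNER JOIN courses b ON a.course_id = b.id

Result:
student | course    
--------+-----------
Bob     | Biology   
Yara    | Algorithms
Julia   | Physics   
Zoe     | Calculus  
Sam     | Algorithms
Iris    | Biology   
Karen   | Calculus  


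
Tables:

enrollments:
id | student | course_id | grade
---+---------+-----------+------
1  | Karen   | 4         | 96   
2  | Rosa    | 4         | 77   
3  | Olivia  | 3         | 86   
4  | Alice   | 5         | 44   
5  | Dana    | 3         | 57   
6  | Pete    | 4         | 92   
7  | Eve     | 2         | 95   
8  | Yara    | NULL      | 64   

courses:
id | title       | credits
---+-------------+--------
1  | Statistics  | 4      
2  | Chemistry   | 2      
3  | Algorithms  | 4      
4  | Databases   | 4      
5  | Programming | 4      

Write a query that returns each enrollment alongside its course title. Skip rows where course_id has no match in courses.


INNER JOIN keeps only enrollments rows whose course_id matches an id in courses. Walk through each enrollment:
  - enrollment 1 (Karen): course_id=4 -> matches Databases
  - enrollment 2 (Rosa): course_id=4 -> matches Databases
  - enrollment 3 (Olivia): course_id=3 -> matches Algorithms
  - enrollment 4 (Alice): course_id=5 -> matches Programming
  - enrollment 5 (Dana): course_id=3 -> matches Algorithms
  - enrollment 6 (Pete): course_id=4 -> matches Databases
  - enrollment 7 (Eve): course_id=2 -> matches Chemistry
  - enrollment 8 (Yara): course_id=NULL, no match -> dropped
So 1 of 8 rows is dropped.

SQL:
SELECT a.student, b.title AS course
FROM enrollments a
INNER JOIN courses b ON a.course_id = b.id

Result:
student | course     
--------+------------
Karen   | Databases  
Rosa    | Databases  
Olivia  | Algorithms 
Alice   | Programming
Dana    | Algorithms 
Pete    | Databases  
Eve     | Chemistry  


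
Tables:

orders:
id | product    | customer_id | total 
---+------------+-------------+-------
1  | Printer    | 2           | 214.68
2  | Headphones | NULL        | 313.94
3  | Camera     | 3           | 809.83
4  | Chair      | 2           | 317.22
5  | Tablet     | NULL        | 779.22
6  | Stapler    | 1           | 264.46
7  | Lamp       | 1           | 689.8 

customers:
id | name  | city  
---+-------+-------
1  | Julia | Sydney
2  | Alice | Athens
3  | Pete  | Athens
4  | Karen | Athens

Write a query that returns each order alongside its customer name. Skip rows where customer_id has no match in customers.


INNER JOIN keeps only orders rows whose customer_id matches an id in customers. Walk through each order:
  - order 1 (Printer): customer_id=2 -> matches Alice
  - order 2 (Headphones): customer_id=NULL, no match -> dropped
  - order 3 (Camera): customer_id=3 -> matches Pete
  - order 4 (Chair): customer_id=2 -> matches Alice
  - order 5 (Tablet): customer_id=NULL, no match -> dropped
  - order 6 (Stapler): customer_id=1 -> matches Julia
  - order 7 (Lamp): customer_id=1 -> matches Julia
So 2 of 7 rows are dropped.

SQL:
SELECT a.product, b.name AS customer
FROM orders a
INNER JOIN customers b ON a.customer_id = b.id

Result:
product | customer
--------+---------
Printer | Alice   
Camera  | Pete    
Chair   | Alice   
Stapler | Julia   
Lamp    | Julia   


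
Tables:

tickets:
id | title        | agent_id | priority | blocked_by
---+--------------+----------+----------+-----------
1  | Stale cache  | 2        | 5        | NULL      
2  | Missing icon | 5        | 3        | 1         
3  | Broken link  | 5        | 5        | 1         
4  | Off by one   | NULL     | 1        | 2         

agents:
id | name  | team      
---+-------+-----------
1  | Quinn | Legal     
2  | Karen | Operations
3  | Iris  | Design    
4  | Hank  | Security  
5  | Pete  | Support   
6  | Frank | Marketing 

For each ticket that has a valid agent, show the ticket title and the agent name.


INNER JOIN keeps only tickets rows whose agent_id matches an id in agents. Walk through each ticket:
  - ticket 1 (Stale cache): agent_id=2 -> matches Karen
  - ticket 2 (Missing icon): agent_id=5 -> matches Pete
  - ticket 3 (Broken link): agent_id=5 -> matches Pete
  - ticket 4 (Off by one): agent_id=NULL, no match -> dropped
So 1 of 4 rows is dropped.

SQL:
SELECT a.title, b.name AS agent
FROM tickets a
INNER JOIN agents b ON a.agent_id = b.id

Result:
title        | agent
-------------+------
Stale cache  | Karen
Missing icon | Pete 
Broken link  | Pete 


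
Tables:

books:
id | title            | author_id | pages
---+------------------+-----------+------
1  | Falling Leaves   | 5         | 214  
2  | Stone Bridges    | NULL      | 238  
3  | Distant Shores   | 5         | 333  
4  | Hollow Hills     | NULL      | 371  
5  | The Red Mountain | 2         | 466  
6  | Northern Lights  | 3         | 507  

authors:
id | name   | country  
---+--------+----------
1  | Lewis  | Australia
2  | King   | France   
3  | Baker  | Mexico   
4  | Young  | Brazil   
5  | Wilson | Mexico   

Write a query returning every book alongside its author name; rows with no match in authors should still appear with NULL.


LEFT JOIN keeps every row from books (the left table); where author_id has no match in authors, the author columns become NULL. Walk through each book:
  - book 1 (Falling Leaves): author_id=5 -> matches Wilson
  - book 2 (Stone Bridges): author_id=NULL, no match -> kept with NULL
  - book 3 (Distant Shores): author_id=5 -> matches Wilson
  - book 4 (Hollow Hills): author_id=NULL, no match -> kept with NULL
  - book 5 (The Red Mountain): author_id=2 -> matches King
  - book 6 (Northern Lights): author_id=3 -> matches Baker
All 6 rows appear; 2 have NULL author.

SQL:
SELECT a.title, b.name AS author
FROM books a
LEFT JOIN authors b ON a.author_id = b.id

Result:
title            | author
-----------------+-------
Falling Leaves   | Wilson
Stone Bridges    | NULL  
Distant Shores   | Wilson
Hollow Hills     | NULL  
The Red Mountain | King  
Northern Lights  | Baker 


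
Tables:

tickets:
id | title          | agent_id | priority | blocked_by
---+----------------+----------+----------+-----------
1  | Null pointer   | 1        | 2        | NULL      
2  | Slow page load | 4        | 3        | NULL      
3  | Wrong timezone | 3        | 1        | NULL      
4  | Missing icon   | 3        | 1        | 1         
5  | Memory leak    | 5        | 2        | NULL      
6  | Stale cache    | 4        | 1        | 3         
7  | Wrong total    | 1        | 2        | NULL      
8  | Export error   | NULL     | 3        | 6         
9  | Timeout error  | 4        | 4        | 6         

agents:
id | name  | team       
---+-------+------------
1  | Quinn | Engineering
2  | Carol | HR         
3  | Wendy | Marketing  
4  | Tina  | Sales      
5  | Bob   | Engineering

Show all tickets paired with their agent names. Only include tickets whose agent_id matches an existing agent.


INNER JOIN keeps only tickets rows whose agent_id matches an id in agents. Walk through each ticket:
  - ticket 1 (Null pointer): agent_id=1 -> matches Quinn
  - ticket 2 (Slow page load): agent_id=4 -> matches Tina
  - ticket 3 (Wrong timezone): agent_id=3 -> matches Wendy
  - ticket 4 (Missing icon): agent_id=3 -> matches Wendy
  - ticket 5 (Memory leak): agent_id=5 -> matches Bob
  - ticket 6 (Stale cache): agent_id=4 -> matches Tina
  - ticket 7 (Wrong total): agent_id=1 -> matches Quinn
  - ticket 8 (Export error): agent_id=NULL, no match -> dropped
  - ticket 9 (Timeout error): agent_id=4 -> matches Tina
So 1 of 9 rows is dropped.

SQL:
SELECT a.title, b.name AS agent
FROM tickets a
INNER JOIN agents b ON a.agent_id = b.id

Result:
title          | agent
---------------+------
Null pointer   | Quinn
Slow page load | Tina 
Wrong timezone | Wendy
Missing icon   | Wendy
Memory leak    | Bob  
Stale cache    | Tina 
Wrong total    | Quinn
Timeout error  | Tina 


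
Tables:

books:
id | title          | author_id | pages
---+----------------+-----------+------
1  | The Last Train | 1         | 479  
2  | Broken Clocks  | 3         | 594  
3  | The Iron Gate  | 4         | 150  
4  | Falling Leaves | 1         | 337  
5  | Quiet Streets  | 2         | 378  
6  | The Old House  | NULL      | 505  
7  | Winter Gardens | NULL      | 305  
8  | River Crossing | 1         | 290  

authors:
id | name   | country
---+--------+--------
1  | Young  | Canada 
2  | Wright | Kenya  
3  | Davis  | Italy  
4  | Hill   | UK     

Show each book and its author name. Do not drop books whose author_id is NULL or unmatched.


LEFT JOIN keeps every row from books (the left table); where author_id has no match in authors, the author columns become NULL. Walk through each book:
  - book 1 (The Last Train): author_id=1 -> matches Young
  - book 2 (Broken Clocks): author_id=3 -> matches Davis
  - book 3 (The Iron Gate): author_id=4 -> matches Hill
  - book 4 (Falling Leaves): author_id=1 -> matches Young
  - book 5 (Quiet Streets): author_id=2 -> matches Wright
  - book 6 (The Old House): author_id=NULL, no match -> kept with NULL
  - book 7 (Winter Gardens): author_id=NULL, no match -> kept with NULL
  - book 8 (River Crossing): author_id=1 -> matches Young
All 8 rows appear; 2 have NULL author.

SQL:
SELECT a.title, b.name AS author
FROM books a
LEFT JOIN authors b ON a.author_id = b.id

Result:
title          | author
---------------+-------
The Last Train | Young 
Broken Clocks  | Davis 
The Iron Gate  | Hill  
Falling Leaves | Young 
Quiet Streets  | Wright
The Old House  | NULL  
Winter Gardens | NULL  
River Crossing | Young 


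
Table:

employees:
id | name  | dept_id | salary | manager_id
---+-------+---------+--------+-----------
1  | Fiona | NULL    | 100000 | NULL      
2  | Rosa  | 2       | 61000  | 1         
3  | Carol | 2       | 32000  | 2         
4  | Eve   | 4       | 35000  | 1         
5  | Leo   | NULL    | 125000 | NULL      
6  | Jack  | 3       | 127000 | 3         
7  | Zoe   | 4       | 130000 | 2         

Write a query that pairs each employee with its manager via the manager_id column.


This is a self-join: employees is joined to a second copy of itself, matching each row's manager_id to another row's id. Use LEFT JOIN so rows with manager_id=NULL are kept.
  - employee 1 (Fiona): manager_id=NULL -> NULL
  - employee 2 (Rosa): manager_id=1 -> Fiona
  - employee 3 (Carol): manager_id=2 -> Rosa
  - employee 4 (Eve): manager_id=1 -> Fiona
  - employee 5 (Leo): manager_id=NULL -> NULL
  - employee 6 (Jack): manager_id=3 -> Carol
  - employee 7 (Zoe): manager_id=2 -> Rosa

SQL:
SELECT a.name AS item, b.name AS manager
FROM employees a
LEFT JOIN employees b ON a.manager_id = b.id

Result:
item  | manager
------+--------
Fiona | NULL   
Rosa  | Fiona  
Carol | Rosa   
Eve   | Fiona  
Leo   | NULL   
Jack  | Carol  
Zoe   | Rosa   


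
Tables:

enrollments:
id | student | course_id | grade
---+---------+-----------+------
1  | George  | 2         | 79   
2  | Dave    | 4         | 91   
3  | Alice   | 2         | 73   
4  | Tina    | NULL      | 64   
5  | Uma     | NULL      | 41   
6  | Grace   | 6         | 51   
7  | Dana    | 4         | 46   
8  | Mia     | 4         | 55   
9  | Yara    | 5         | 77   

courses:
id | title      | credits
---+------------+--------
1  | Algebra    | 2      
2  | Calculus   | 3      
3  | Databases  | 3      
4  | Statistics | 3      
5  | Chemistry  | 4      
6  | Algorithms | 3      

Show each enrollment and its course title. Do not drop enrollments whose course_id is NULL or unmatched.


LEFT JOIN keeps every row from enrollments (the left table); where course_id has no match in courses, the course columns become NULL. Walk through each enrollment:
  - enrollment 1 (George): course_id=2 -> matches Calculus
  - enrollment 2 (Dave): course_id=4 -> matches Statistics
  - enrollment 3 (Alice): course_id=2 -> matches Calculus
  - enrollment 4 (Tina): course_id=NULL, no match -> kept with NULL
  - enrollment 5 (Uma): course_id=NULL, no match -> kept with NULL
  - enrollment 6 (Grace): course_id=6 -> matches Algorithms
  - enrollment 7 (Dana): course_id=4 -> matches Statistics
  - enrollment 8 (Mia): course_id=4 -> matches Statistics
  - enrollment 9 (Yara): course_id=5 -> matches Chemistry
All 9 rows appear; 2 have NULL course.

SQL:
SELECT a.student, b.title AS course
FROM enrollments a
LEFT JOIN courses b ON a.course_id = b.id

Result:
student | course    
--------+-----------
George  | Calculus  
Dave    | Statistics
Alice   | Calculus  
Tina    | NULL      
Uma     | NULL      
Grace   | Algorithms
Dana    | Statistics
Mia     | Statistics
Yara    | Chemistry 


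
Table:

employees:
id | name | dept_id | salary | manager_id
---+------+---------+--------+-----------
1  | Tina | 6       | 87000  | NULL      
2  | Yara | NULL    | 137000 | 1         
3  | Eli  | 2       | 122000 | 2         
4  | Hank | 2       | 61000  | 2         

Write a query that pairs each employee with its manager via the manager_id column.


This is a self-join: employees is joined to a second copy of itself, matching each row's manager_id to another row's id. Use LEFT JOIN so rows with manager_id=NULL are kept.
  - employee 1 (Tina): manager_id=NULL -> NULL
  - employee 2 (Yara): manager_id=1 -> Tina
  - employee 3 (Eli): manager_id=2 -> Yara
  - employee 4 (Hank): manager_id=2 -> Yara

SQL:
SELECT a.name AS item, b.name AS manager
FROM employees a
LEFT JOIN employees b ON a.manager_id = b.id

Result:
item | manager
-----+--------
Tina | NULL   
Yara | Tina   
Eli  | Yara   
Hank | Yara   


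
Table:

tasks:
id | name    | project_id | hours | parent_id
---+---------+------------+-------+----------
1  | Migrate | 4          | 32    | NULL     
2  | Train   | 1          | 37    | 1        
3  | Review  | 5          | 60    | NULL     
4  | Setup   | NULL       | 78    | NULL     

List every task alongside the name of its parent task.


This is a self-join: tasks is joined to a second copy of itself, matching each row's parent_id to another row's id. Use LEFT JOIN so rows with parent_id=NULL are kept.
  - task 1 (Migrate): parent_id=NULL -> NULL
  - task 2 (Train): parent_id=1 -> Migrate
  - task 3 (Review): parent_id=NULL -> NULL
  - task 4 (Setup): parent_id=NULL -> NULL

SQL:
SELECT a.name AS item, b.name AS parent
FROM tasks a
LEFT JOIN tasks b ON a.parent_id = b.id

Result:
item    | parent 
--------+--------
Migrate | NULL   
Train   | Migrate
Review  | NULL   
Setup   | NULL   


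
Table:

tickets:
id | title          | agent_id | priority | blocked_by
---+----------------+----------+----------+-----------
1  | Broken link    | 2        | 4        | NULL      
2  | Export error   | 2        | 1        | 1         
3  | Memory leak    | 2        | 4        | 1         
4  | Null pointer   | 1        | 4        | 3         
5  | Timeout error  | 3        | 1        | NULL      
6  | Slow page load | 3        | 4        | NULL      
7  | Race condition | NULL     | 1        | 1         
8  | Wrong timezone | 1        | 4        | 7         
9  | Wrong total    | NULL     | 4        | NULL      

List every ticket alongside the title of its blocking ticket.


This is a self-join: tickets is joined to a second copy of itself, matching each row's blocked_by to another row's id. Use LEFT JOIN so rows with blocked_by=NULL are kept.
  - ticket 1 (Broken link): blocked_by=NULL -> NULL
  - ticket 2 (Export error): blocked_by=1 -> Broken link
  - ticket 3 (Memory leak): blocked_by=1 -> Broken link
  - ticket 4 (Null pointer): blocked_by=3 -> Memory leak
  - ticket 5 (Timeout error): blocked_by=NULL -> NULL
  - ticket 6 (Slow page load): blocked_by=NULL -> NULL
  - ticket 7 (Race condition): blocked_by=1 -> Broken link
  - ticket 8 (Wrong timezone): blocked_by=7 -> Race condition
  - ticket 9 (Wrong total): blocked_by=NULL -> NULL

SQL:
SELECT a.title AS item, b.title AS blocked_by
FROM tickets a
LEFT JOIN tickets b ON a.blocked_by = b.id

Result:
item           | blocked_by    
---------------+---------------
Broken link    | NULL          
Export error   | Broken link   
Memory leak    | Broken link   
Null pointer   | Memory leak   
Timeout error  | NULL          
Slow page load | NULL          
Race condition | Broken link   
Wrong timezone | Race condition
Wrong total    | NULL          


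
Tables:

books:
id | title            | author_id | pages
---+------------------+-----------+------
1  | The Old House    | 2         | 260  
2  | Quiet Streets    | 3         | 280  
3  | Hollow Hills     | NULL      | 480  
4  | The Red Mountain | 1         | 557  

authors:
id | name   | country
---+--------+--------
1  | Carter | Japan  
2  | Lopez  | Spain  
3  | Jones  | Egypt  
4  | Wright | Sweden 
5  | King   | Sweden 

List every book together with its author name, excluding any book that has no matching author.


INNER JOIN keeps only books rows whose author_id matches an id in authors. Walk through each book:
  - book 1 (The Old House): author_id=2 -> matches Lopez
  - book 2 (Quiet Streets): author_id=3 -> matches Jones
  - book 3 (Hollow Hills): author_id=NULL, no match -> dropped
  - book 4 (The Red Mountain): author_id=1 -> matches Carter
So 1 of 4 rows is dropped.

SQL:
SELECT a.title, b.name AS author
FROM books a
INNER JOIN authors b ON a.author_id = b.id

Result:
title            | author
-----------------+-------
The Old House    | Lopez 
Quiet Streets    | Jones 
The Red Mountain | Carter


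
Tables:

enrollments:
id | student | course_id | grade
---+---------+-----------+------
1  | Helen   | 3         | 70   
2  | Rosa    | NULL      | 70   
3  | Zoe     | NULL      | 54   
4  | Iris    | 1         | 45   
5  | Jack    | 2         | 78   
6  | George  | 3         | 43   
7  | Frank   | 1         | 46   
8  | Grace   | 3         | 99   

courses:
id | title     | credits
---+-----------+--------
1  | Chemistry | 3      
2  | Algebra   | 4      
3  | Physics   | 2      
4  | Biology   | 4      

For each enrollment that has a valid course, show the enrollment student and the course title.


INNER JOIN keeps only enrollments rows whose course_id matches an id in courses. Walk through each enrollment:
  - enrollment 1 (Helen): course_id=3 -> matches Physics
  - enrollment 2 (Rosa): course_id=NULL, no match -> dropped
  - enrollment 3 (Zoe): course_id=NULL, no match -> dropped
  - enrollment 4 (Iris): course_id=1 -> matches Chemistry
  - enrollment 5 (Jack): course_id=2 -> matches Algebra
  - enrollment 6 (George): course_id=3 -> matches Physics
  - enrollment 7 (Frank): course_id=1 -> matches Chemistry
  - enrollment 8 (Grace): course_id=3 -> matches Physics
So 2 of 8 rows are dropped.

SQL:
SELECT a.student, b.title AS course
FROM enrollments a
INNER JOIN courses b ON a.course_id = b.id

Result:
student | course   
--------+----------
Helen   | Physics  
Iris    | Chemistry
Jack    | Algebra  
George  | Physics  
Frank   | Chemistry
Grace   | Physics  


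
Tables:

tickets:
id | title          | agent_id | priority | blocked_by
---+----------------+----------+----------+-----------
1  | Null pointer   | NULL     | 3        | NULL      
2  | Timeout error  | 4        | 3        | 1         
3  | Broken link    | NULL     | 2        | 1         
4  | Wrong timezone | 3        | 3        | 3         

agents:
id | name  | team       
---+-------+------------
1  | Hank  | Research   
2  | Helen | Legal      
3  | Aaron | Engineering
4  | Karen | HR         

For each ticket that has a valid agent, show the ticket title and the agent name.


INNER JOIN keeps only tickets rows whose agent_id matches an id in agents. Walk through each ticket:
  - ticket 1 (Null pointer): agent_id=NULL, no match -> dropped
  - ticket 2 (Timeout error): agent_id=4 -> matches Karen
  - ticket 3 (Broken link): agent_id=NULL, no match -> dropped
  - ticket 4 (Wrong timezone): agent_id=3 -> matches Aaron
So 2 of 4 rows are dropped.

SQL:
SELECT a.title, b.name AS agent
FROM tickets a
INNER JOIN agents b ON a.agent_id = b.id

Result:
title          | agent
---------------+------
Timeout error  | Karen
Wrong timezone | Aaron


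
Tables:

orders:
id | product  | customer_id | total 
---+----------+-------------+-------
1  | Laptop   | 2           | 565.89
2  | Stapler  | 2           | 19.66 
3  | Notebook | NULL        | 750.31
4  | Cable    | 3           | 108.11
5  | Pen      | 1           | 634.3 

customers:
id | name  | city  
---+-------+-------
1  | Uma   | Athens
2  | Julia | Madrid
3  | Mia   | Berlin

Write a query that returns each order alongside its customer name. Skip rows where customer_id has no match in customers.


INNER JOIN keeps only orders rows whose customer_id matches an id in customers. Walk through each order:
  - order 1 (Laptop): customer_id=2 -> matches Julia
  - order 2 (Stapler): customer_id=2 -> matches Julia
  - order 3 (Notebook): customer_id=NULL, no match -> dropped
  - order 4 (Cable): customer_id=3 -> matches Mia
  - order 5 (Pen): customer_id=1 -> matches Uma
So 1 of 5 rows is dropped.

SQL:
SELECT a.product, b.name AS customer
FROM orders a
INNER JOIN customers b ON a.customer_id = b.id

Result:
product | customer
--------+---------
Laptop  | Julia   
Stapler | Julia   
Cable   | Mia     
Pen     | Uma     


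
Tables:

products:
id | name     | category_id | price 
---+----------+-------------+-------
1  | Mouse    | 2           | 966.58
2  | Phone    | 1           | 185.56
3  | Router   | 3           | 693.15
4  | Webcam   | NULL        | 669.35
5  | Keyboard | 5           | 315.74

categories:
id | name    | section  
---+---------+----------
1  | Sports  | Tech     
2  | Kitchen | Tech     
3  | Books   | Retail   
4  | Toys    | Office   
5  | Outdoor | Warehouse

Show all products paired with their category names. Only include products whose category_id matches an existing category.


INNER JOIN keeps only products rows whose category_id matches an id in categories. Walk through each product:
  - product 1 (Mouse): category_id=2 -> matches Kitchen
  - product 2 (Phone): category_id=1 -> matches Sports
  - product 3 (Router): category_id=3 -> matches Books
  - product 4 (Webcam): category_id=NULL, no match -> dropped
  - product 5 (Keyboard): category_id=5 -> matches Outdoor
So 1 of 5 rows is dropped.

SQL:
SELECT a.name, b.name AS category
FROM products a
INNER JOIN categories b ON a.category_id = b.id

Result:
name     | category
---------+---------
Mouse    | Kitchen 
Phone    | Sports  
Router   | Books   
Keyboard | Outdoor 


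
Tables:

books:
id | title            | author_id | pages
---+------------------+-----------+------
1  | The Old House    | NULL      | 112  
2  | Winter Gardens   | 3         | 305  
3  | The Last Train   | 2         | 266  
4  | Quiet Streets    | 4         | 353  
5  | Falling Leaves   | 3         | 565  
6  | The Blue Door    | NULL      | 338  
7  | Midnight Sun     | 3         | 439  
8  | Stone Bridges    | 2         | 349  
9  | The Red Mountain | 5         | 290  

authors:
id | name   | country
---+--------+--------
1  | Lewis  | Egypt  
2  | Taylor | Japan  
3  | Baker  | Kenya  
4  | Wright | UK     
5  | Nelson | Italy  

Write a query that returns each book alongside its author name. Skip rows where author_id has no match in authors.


INNER JOIN keeps only books rows whose author_id matches an id in authors. Walk through each book:
  - book 1 (The Old House): author_id=NULL, no match -> dropped
  - book 2 (Winter Gardens): author_id=3 -> matches Baker
  - book 3 (The Last Train): author_id=2 -> matches Taylor
  - book 4 (Quiet Streets): author_id=4 -> matches Wright
  - book 5 (Falling Leaves): author_id=3 -> matches Baker
  - book 6 (The Blue Door): author_id=NULL, no match -> dropped
  - book 7 (Midnight Sun): author_id=3 -> matches Baker
  - book 8 (Stone Bridges): author_id=2 -> matches Taylor
  - book 9 (The Red Mountain): author_id=5 -> matches Nelson
So 2 of 9 rows are dropped.

SQL:
SELECT a.title, b.name AS author
FROM books a
INNER JOIN authors b ON a.author_id = b.id

Result:
title            | author
-----------------+-------
Winter Gardens   | Baker 
The Last Train   | Taylor
Quiet Streets    | Wright
Falling Leaves   | Baker 
Midnight Sun     | Baker 
Stone Bridges    | Taylor
The Red Mountain | Nelson


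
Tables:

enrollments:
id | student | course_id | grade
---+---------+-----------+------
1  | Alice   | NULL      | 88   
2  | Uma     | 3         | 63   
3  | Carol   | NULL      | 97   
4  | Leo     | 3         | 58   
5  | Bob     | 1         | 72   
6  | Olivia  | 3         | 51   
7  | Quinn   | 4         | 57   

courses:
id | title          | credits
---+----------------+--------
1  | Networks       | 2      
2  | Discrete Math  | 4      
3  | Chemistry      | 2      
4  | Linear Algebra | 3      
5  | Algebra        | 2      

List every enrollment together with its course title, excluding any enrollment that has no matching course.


INNER JOIN keeps only enrollments rows whose course_id matches an id in courses. Walk through each enrollment:
  - enrollment 1 (Alice): course_id=NULL, no match -> dropped
  - enrollment 2 (Uma): course_id=3 -> matches Chemistry
  - enrollment 3 (Carol): course_id=NULL, no match -> dropped
  - enrollment 4 (Leo): course_id=3 -> matches Chemistry
  - enrollment 5 (Bob): course_id=1 -> matches Networks
  - enrollment 6 (Olivia): course_id=3 -> matches Chemistry
  - enrollment 7 (Quinn): course_id=4 -> matches Linear Algebra
So 2 of 7 rows are dropped.

SQL:
SELECT a.student, b.title AS course
FROM enrollments a
INNER JOIN courses b ON a.course_id = b.id

Result:
student | course        
--------+---------------
Uma     | Chemistry     
Leo     | Chemistry     
Bob     | Networks      
Olivia  | Chemistry     
Quinn   | Linear Algebra


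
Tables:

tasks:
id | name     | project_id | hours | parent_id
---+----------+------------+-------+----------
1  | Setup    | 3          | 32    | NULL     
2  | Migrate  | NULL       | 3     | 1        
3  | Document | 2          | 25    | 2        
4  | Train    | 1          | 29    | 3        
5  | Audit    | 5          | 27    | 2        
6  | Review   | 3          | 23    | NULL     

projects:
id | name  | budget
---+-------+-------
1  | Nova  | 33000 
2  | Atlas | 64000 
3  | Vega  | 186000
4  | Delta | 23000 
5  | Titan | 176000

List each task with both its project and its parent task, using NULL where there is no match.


Two LEFT JOINs from the same base table tasks: one to projects via project_id, one to tasks itself via parent_id. Both are LEFT so every task is preserved.
Match against projects:
  - task 1 (Setup): project_id=3 -> matches Vega
  - task 2 (Migrate): project_id=NULL, no match -> kept with NULL
  - task 3 (Document): project_id=2 -> matches Atlas
  - task 4 (Train): project_id=1 -> matches Nova
  - task 5 (Audit): project_id=5 -> matches Titan
  - task 6 (Review): project_id=3 -> matches Vega
Match against tasks (self):
  - task 1 (Setup): parent_id=NULL -> NULL
  - task 2 (Migrate): parent_id=1 -> Setup
  - task 3 (Document): parent_id=2 -> Migrate
  - task 4 (Train): parent_id=3 -> Document
  - task 5 (Audit): parent_id=2 -> Migrate
  - task 6 (Review): parent_id=NULL -> NULL

SQL:
SELECT a.name, b.name AS project, c.name AS parent
FROM tasks a
LEFT JOIN projects b ON a.project_id = b.id
LEFT JOIN tasks c ON a.parent_id = c.id

Result:
name     | project | parent  
---------+---------+---------
Setup    | Vega    | NULL    
Migrate  | NULL    | Setup   
Document | Atlas   | Migrate 
Train    | Nova    | Document
Audit    | Titan   | Migrate 
Review   | Vega    | NULL    
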